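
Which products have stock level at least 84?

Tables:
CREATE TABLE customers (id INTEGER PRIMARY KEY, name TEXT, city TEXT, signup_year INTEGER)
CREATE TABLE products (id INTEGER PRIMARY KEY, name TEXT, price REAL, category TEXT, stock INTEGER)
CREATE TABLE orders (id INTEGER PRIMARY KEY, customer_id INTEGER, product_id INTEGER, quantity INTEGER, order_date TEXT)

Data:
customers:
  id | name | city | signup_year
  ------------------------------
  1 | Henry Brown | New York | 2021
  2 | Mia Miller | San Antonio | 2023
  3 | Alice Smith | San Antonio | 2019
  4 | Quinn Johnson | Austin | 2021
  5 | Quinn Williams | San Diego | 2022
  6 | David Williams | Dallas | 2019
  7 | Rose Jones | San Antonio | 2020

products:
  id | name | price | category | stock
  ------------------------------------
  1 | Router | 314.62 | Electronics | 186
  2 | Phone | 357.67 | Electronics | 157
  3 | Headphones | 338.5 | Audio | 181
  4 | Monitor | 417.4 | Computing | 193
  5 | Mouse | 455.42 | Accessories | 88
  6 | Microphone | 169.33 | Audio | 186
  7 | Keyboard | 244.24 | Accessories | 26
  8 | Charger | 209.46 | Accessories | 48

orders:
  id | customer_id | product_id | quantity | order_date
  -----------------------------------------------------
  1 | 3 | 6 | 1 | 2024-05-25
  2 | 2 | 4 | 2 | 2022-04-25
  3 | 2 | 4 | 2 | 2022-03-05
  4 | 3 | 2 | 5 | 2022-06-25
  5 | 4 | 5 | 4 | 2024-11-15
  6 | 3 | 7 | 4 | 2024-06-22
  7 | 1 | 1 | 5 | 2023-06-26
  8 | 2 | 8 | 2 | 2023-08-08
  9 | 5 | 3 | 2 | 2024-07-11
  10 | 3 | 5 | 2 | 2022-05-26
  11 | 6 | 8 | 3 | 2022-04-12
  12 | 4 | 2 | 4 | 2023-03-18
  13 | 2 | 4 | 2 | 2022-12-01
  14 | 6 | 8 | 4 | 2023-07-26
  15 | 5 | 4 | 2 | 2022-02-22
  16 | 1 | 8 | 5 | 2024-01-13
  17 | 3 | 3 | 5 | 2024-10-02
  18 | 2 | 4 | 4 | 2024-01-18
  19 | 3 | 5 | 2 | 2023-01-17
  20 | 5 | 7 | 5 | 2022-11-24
SELECT name, stock FROM products WHERE stock >= 84

Execution result:
name | stock
Router | 186
Phone | 157
Headphones | 181
Monitor | 193
Mouse | 88
Microphone | 186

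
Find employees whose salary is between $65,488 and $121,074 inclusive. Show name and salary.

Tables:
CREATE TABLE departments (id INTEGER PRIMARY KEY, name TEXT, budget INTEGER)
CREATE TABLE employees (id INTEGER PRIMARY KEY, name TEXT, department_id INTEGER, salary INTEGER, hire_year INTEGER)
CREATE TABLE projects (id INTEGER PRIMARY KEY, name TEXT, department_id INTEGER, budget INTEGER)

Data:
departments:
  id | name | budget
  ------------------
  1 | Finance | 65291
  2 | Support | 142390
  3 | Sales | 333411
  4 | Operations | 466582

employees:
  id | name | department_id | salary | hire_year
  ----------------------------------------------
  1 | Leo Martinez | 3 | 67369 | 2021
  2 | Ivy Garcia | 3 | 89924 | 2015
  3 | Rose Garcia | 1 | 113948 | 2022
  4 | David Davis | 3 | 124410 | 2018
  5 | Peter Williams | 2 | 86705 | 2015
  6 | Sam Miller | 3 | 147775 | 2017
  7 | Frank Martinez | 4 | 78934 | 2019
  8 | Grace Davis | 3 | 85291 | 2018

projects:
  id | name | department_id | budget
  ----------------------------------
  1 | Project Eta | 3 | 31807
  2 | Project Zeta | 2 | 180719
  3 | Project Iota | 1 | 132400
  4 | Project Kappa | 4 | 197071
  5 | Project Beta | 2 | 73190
SELECT name, salary FROM employees WHERE salary BETWEEN 65488 AND 121074

Execution result:
name | salary
Leo Martinez | 67369
Ivy Garcia | 89924
Rose Garcia | 113948
Peter Williams | 86705
Frank Martinez | 78934
Grace Davis | 85291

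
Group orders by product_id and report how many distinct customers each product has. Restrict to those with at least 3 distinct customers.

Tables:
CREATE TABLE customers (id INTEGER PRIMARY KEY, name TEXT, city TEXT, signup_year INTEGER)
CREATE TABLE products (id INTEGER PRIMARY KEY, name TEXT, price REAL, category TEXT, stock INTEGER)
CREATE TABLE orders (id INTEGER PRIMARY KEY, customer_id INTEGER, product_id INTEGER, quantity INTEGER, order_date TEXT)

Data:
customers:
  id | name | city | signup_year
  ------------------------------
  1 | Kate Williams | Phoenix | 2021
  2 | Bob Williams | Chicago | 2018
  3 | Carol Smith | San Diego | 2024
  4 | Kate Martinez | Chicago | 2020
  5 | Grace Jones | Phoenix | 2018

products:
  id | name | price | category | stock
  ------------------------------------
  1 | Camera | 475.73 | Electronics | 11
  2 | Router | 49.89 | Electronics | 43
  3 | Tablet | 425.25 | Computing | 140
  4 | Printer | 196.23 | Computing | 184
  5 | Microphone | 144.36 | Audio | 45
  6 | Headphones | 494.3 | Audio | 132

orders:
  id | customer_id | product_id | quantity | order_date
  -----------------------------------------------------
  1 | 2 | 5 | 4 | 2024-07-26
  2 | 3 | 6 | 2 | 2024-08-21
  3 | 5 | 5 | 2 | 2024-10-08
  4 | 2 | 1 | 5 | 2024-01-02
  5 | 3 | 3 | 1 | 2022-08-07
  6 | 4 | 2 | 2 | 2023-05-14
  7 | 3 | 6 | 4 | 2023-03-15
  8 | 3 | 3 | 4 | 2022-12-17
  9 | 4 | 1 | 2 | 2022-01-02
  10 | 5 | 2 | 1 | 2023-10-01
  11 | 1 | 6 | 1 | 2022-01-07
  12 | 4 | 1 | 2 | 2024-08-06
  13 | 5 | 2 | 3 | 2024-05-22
SELECT product_id, COUNT(DISTINCT customer_id) AS distinct_customer_count FROM orders GROUP BY product_id HAVING COUNT(DISTINCT customer_id) >= 3

Execution result:
(no rows)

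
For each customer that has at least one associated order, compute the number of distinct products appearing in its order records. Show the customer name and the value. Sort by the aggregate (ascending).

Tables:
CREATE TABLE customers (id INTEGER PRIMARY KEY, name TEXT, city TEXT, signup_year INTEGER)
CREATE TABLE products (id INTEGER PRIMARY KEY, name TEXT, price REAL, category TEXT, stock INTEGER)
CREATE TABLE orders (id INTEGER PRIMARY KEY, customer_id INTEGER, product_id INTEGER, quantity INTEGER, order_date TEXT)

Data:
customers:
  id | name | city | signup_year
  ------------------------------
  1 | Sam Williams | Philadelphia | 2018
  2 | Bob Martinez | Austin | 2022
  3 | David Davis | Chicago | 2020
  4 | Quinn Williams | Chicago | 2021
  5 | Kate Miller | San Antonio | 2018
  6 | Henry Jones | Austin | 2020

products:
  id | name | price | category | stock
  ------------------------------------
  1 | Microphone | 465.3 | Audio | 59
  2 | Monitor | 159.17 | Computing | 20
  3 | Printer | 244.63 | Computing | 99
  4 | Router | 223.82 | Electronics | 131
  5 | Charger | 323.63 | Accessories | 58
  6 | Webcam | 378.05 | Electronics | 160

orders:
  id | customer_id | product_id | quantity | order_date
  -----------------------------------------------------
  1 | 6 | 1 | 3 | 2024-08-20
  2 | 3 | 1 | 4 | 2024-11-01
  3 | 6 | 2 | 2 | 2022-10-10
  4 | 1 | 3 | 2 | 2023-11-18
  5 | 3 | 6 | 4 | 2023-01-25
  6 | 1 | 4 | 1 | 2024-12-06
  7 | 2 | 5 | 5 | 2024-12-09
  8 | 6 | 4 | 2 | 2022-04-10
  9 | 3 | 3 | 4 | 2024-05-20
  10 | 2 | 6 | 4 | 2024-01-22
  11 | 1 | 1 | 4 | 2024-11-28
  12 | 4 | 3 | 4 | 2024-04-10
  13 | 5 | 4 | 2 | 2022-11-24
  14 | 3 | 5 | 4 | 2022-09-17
SELECT p.name, COUNT(DISTINCT c.product_id) AS distinct_product_count FROM orders c JOIN customers p ON c.customer_id = p.id GROUP BY p.id, p.name ORDER BY distinct_product_count ASC

Execution result:
name | distinct_product_count
Quinn Williams | 1
Kate Miller | 1
Bob Martinez | 2
Sam Williams | 3
Henry Jones | 3
David Davis | 4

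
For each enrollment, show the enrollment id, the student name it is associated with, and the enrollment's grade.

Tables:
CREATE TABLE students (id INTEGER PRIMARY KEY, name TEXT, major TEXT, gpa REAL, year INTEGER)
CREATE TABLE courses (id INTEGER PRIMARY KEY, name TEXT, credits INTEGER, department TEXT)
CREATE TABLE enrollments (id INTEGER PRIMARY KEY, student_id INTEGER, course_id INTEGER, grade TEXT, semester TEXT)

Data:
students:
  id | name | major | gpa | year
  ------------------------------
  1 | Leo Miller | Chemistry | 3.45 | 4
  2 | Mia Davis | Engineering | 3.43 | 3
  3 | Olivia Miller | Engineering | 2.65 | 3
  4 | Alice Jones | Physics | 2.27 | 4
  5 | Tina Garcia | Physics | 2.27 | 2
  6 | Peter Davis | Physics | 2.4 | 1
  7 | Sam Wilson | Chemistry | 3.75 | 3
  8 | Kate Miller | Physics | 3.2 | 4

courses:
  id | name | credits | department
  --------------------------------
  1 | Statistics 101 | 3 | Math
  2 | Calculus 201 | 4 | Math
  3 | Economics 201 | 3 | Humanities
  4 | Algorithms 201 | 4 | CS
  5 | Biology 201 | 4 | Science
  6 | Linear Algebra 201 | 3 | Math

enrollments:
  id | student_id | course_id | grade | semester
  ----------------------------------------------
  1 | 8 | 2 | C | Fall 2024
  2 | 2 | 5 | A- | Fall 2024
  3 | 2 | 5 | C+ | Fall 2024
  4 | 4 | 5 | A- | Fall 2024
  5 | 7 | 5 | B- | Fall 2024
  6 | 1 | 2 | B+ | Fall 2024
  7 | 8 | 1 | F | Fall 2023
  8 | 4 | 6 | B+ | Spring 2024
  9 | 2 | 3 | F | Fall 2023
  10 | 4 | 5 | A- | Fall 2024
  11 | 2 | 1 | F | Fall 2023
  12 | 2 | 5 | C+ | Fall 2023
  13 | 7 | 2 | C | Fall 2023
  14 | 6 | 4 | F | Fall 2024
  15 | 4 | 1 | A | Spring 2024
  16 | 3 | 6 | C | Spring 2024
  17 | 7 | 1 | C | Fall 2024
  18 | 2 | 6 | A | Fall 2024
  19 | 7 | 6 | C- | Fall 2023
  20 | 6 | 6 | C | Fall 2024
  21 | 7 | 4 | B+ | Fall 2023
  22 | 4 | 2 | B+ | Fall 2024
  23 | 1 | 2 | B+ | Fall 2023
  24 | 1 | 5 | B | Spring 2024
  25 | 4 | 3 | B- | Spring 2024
SELECT c.id, p.name AS student, c.grade FROM enrollments c JOIN students p ON c.student_id = p.id

Execution result:
id | student | grade
1 | Kate Miller | C
2 | Mia Davis | A-
3 | Mia Davis | C+
4 | Alice Jones | A-
5 | Sam Wilson | B-
6 | Leo Miller | B+
7 | Kate Miller | F
8 | Alice Jones | B+
9 | Mia Davis | F
10 | Alice Jones | A-
11 | Mia Davis | F
12 | Mia Davis | C+
13 | Sam Wilson | C
14 | Peter Davis | F
15 | Alice Jones | A
16 | Olivia Miller | C
17 | Sam Wilson | C
18 | Mia Davis | A
19 | Sam Wilson | C-
20 | Peter Davis | C
21 | Sam Wilson | B+
22 | Alice Jones | B+
23 | Leo Miller | B+
24 | Leo Miller | B
25 | Alice Jones | B-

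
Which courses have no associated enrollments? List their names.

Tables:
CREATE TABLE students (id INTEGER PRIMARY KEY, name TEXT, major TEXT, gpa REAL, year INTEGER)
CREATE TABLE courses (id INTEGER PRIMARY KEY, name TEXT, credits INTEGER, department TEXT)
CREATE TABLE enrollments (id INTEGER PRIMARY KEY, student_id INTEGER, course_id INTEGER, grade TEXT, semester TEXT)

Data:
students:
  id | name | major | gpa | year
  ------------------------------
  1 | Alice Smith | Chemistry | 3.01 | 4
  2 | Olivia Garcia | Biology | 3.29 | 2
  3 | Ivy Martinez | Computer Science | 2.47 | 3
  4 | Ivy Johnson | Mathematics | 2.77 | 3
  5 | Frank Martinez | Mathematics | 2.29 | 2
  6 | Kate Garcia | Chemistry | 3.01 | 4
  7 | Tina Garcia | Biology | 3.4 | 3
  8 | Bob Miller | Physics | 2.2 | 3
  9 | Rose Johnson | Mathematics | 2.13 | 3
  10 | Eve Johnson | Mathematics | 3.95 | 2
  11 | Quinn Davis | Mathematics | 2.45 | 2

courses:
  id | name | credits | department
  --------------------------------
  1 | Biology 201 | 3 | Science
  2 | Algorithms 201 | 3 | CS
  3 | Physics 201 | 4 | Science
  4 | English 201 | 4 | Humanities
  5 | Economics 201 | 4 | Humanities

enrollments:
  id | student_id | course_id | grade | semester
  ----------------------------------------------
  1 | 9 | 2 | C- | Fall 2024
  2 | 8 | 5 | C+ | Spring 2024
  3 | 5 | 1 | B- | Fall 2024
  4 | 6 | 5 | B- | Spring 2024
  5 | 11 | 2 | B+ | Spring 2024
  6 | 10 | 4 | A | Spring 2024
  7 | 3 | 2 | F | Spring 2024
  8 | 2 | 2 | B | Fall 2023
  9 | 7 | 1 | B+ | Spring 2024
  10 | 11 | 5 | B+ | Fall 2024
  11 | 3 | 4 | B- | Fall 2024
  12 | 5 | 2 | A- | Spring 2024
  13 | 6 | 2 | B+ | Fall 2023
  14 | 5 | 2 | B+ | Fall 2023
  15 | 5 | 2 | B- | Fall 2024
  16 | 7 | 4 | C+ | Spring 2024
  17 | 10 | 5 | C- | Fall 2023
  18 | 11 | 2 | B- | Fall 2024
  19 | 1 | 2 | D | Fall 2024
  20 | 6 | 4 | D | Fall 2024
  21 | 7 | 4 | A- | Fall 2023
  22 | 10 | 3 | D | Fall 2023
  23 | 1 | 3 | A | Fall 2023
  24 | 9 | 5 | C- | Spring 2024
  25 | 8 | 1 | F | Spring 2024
SELECT p.name FROM courses p LEFT JOIN enrollments c ON c.course_id = p.id WHERE c.id IS NULL

Execution result:
(no rows)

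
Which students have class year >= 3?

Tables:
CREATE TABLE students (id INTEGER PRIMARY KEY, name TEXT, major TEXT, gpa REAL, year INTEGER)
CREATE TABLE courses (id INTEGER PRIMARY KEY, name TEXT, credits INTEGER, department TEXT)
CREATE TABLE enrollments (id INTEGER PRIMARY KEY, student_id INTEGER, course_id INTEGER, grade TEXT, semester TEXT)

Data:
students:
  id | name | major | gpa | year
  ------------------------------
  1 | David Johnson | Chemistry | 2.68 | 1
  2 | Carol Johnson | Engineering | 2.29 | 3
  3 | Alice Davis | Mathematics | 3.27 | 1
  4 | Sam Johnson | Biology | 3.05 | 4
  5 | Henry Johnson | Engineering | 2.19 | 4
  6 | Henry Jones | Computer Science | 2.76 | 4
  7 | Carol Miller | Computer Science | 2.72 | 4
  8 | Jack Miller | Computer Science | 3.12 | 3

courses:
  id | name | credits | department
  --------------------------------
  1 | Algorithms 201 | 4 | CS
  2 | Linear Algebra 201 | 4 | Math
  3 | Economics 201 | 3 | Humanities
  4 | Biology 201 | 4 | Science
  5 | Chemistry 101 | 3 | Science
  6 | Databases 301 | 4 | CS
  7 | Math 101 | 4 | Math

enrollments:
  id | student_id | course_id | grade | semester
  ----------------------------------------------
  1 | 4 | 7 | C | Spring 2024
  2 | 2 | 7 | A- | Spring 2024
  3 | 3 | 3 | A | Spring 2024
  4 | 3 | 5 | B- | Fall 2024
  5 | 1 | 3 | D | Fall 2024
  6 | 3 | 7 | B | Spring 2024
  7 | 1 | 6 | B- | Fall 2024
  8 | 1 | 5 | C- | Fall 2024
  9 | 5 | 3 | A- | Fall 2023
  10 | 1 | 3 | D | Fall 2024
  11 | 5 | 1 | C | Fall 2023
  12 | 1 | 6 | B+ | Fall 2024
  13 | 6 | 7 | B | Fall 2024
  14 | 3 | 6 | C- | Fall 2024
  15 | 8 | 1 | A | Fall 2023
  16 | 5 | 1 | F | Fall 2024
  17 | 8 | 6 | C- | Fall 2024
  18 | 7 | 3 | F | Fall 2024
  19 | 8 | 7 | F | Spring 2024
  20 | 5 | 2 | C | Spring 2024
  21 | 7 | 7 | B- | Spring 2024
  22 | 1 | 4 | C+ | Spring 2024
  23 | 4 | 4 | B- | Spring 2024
SELECT name, year FROM students WHERE year >= 3

Execution result:
name | year
Carol Johnson | 3
Sam Johnson | 4
Henry Johnson | 4
Henry Jones | 4
Carol Miller | 4
Jack Miller | 3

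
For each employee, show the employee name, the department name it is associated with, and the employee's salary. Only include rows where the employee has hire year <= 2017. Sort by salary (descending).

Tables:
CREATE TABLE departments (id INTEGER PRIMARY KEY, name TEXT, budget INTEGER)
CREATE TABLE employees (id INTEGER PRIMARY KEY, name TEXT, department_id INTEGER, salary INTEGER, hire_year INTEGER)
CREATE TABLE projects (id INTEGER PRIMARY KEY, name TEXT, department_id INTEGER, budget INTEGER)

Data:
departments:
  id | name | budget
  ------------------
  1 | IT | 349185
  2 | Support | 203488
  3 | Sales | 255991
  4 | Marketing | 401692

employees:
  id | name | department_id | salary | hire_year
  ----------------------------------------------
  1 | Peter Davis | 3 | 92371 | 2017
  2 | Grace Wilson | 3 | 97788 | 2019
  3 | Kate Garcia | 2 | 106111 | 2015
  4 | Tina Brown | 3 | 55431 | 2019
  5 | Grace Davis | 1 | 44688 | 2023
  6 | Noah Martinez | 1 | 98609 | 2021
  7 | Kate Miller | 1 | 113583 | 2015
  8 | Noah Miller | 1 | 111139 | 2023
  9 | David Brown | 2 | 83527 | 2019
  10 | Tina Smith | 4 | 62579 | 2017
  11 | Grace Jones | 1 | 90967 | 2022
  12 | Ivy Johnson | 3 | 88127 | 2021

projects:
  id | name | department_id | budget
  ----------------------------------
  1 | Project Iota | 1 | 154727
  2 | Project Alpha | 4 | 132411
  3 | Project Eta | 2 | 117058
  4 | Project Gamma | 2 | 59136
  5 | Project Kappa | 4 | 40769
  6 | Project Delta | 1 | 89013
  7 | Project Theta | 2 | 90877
SELECT c.name, p.name AS department, c.salary FROM employees c JOIN departments p ON c.department_id = p.id WHERE c.hire_year <= 2017 ORDER BY c.salary DESC

Execution result:
name | department | salary
Kate Miller | IT | 113583
Kate Garcia | Support | 106111
Peter Davis | Sales | 92371
Tina Smith | Marketing | 62579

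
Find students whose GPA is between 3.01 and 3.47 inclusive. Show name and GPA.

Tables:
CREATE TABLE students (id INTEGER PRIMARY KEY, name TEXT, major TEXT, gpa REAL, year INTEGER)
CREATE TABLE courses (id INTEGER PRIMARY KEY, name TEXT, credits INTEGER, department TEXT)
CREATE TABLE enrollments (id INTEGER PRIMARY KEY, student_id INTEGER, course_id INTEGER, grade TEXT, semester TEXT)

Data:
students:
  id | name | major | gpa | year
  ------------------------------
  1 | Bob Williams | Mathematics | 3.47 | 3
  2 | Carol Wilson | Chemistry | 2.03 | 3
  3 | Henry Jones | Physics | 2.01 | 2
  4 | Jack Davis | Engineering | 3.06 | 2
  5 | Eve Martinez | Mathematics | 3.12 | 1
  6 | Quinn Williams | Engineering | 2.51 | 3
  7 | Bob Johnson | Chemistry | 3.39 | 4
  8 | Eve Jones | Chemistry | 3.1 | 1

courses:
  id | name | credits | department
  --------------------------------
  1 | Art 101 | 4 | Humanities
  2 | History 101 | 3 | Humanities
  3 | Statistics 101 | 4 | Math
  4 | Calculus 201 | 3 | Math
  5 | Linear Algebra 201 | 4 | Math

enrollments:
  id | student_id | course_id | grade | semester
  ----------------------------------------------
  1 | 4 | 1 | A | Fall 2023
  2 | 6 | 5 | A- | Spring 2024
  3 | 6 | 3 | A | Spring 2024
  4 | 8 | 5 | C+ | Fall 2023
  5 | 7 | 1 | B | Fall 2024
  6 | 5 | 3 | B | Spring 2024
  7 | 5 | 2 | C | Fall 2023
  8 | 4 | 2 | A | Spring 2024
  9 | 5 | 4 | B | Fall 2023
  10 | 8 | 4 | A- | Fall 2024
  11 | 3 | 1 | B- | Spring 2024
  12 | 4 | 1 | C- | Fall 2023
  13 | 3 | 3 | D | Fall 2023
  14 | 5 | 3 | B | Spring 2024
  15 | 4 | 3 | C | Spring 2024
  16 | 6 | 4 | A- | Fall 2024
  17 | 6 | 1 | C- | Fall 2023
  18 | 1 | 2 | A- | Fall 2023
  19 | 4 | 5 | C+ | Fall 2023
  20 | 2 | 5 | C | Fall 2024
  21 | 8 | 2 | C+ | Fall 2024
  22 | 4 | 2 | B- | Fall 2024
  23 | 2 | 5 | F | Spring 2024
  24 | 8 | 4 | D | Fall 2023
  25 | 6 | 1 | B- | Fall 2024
SELECT name, gpa FROM students WHERE gpa BETWEEN 3.01 AND 3.47

Execution result:
name | gpa
Bob Williams | 3.47
Jack Davis | 3.06
Eve Martinez | 3.12
Bob Johnson | 3.39
Eve Jones | 3.10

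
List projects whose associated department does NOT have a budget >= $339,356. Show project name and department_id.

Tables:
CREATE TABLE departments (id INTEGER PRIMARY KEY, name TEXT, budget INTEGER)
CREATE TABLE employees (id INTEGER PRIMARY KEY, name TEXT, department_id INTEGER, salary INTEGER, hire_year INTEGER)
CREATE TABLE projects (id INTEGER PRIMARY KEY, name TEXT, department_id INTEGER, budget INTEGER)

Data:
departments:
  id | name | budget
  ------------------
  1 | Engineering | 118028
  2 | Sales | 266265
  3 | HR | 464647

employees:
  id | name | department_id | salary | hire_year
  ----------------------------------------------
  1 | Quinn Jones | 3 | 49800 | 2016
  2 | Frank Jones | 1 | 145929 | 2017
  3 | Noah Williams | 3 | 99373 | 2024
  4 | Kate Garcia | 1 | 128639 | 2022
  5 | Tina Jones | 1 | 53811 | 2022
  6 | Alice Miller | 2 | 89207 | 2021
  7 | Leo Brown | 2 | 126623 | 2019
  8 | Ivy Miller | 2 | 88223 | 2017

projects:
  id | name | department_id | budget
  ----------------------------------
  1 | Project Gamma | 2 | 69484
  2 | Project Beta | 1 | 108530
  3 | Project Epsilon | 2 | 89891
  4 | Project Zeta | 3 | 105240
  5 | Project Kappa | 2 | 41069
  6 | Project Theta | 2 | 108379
SELECT name, department_id FROM projects WHERE department_id NOT IN (SELECT id FROM departments WHERE budget >= 339356)

Execution result:
name | department_id
Project Gamma | 2
Project Beta | 1
Project Epsilon | 2
Project Kappa | 2
Project Theta | 2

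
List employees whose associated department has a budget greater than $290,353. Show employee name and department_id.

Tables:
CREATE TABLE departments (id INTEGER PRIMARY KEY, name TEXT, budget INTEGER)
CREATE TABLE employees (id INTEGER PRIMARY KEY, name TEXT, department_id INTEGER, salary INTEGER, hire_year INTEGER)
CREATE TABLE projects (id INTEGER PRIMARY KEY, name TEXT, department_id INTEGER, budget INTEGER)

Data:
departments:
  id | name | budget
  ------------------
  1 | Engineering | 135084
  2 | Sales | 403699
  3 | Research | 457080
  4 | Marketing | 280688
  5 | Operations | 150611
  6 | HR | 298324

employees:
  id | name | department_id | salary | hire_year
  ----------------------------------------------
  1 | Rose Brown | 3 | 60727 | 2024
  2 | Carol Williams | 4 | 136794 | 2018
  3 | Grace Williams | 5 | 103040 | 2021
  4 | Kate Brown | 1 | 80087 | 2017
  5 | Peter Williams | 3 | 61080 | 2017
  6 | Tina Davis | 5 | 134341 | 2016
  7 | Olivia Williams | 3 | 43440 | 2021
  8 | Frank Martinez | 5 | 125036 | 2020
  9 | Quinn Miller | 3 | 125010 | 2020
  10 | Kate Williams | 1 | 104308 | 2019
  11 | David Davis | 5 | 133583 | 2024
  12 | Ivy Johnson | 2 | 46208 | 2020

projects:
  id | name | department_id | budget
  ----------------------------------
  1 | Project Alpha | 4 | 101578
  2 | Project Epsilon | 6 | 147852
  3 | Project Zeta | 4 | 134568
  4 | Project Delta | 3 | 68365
SELECT name, department_id FROM employees WHERE department_id IN (SELECT id FROM departments WHERE budget > 290353)

Execution result:
name | department_id
Rose Brown | 3
Peter Williams | 3
Olivia Williams | 3
Quinn Miller | 3
Ivy Johnson | 2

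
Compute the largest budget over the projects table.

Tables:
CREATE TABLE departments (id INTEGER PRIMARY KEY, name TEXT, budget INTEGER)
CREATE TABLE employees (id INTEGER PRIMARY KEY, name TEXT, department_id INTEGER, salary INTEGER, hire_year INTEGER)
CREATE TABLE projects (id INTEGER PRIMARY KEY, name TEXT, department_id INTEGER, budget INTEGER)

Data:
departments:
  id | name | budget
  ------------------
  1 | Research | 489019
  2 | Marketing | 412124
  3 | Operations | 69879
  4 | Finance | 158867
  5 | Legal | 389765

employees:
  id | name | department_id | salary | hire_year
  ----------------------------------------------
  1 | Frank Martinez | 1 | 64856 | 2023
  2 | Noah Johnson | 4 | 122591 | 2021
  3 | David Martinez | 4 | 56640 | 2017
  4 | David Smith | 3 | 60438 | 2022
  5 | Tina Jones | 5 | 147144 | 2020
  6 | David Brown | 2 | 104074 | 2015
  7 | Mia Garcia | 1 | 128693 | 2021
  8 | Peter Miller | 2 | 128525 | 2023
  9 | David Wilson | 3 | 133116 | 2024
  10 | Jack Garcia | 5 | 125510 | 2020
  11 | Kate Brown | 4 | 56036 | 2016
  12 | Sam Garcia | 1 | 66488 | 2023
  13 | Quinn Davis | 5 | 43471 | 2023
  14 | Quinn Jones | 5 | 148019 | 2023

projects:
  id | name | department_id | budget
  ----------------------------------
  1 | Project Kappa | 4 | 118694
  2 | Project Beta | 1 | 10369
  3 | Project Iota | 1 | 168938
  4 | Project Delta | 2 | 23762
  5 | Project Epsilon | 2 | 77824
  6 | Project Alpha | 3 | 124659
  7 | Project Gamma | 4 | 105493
SELECT MAX(budget) FROM projects

Execution result:
168938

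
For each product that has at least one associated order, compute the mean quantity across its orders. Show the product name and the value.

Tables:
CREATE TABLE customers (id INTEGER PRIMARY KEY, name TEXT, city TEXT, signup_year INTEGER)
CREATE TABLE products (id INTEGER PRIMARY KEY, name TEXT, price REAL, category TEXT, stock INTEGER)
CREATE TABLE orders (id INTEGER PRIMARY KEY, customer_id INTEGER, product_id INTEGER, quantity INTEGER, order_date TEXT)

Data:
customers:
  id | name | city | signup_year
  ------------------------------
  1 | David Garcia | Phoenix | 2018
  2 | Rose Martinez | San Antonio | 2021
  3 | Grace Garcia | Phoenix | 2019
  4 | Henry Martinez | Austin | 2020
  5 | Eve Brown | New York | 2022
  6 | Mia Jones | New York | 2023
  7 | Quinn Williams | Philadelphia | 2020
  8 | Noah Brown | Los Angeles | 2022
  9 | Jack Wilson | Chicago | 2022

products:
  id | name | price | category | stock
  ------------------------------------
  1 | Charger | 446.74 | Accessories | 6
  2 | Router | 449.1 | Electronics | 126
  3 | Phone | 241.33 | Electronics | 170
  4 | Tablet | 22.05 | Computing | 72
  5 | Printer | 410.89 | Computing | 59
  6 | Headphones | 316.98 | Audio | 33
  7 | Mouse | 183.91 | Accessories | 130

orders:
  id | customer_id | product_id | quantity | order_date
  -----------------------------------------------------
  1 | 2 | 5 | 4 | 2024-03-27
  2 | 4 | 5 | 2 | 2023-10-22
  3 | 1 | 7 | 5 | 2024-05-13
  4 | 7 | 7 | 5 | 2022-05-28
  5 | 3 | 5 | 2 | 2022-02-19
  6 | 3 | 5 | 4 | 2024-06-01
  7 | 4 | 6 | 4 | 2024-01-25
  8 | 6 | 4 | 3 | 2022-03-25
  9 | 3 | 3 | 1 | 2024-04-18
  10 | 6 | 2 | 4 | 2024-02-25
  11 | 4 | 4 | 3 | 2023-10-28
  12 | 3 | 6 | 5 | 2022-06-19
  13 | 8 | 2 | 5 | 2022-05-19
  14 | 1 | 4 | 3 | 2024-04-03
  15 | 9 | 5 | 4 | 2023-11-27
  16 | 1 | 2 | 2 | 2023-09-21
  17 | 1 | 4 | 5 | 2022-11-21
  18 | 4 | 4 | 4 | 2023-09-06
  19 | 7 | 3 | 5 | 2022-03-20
SELECT p.name, AVG(c.quantity) AS avg_quantity FROM orders c JOIN products p ON c.product_id = p.id GROUP BY p.id, p.name

Execution result:
name | avg_quantity
Router | 3.67
Phone | 3.00
Tablet | 3.60
Printer | 3.20
Headphones | 4.50
Mouse | 5.00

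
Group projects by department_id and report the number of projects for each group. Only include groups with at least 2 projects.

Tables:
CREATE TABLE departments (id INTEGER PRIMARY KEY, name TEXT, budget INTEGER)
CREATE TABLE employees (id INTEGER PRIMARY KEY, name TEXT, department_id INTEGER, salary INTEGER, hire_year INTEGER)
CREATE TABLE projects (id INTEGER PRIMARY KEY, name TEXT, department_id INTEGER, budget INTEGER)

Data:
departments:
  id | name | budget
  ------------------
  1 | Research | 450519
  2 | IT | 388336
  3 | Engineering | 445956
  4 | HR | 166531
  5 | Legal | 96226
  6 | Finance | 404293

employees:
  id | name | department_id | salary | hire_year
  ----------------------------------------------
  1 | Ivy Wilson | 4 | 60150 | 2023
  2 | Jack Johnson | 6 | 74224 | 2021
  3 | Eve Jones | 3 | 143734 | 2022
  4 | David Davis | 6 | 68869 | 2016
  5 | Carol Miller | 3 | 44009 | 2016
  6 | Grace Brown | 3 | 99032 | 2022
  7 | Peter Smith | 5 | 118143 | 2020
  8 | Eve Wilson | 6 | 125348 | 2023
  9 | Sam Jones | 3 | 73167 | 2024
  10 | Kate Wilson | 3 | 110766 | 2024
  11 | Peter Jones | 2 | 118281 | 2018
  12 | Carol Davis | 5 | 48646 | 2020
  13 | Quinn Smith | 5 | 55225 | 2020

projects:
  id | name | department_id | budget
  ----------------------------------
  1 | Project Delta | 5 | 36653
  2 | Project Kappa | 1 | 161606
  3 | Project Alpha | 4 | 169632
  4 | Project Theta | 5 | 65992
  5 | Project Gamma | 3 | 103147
SELECT department_id, COUNT(*) AS n FROM projects GROUP BY department_id HAVING COUNT(*) >= 2

Execution result:
department_id | n
5 | 2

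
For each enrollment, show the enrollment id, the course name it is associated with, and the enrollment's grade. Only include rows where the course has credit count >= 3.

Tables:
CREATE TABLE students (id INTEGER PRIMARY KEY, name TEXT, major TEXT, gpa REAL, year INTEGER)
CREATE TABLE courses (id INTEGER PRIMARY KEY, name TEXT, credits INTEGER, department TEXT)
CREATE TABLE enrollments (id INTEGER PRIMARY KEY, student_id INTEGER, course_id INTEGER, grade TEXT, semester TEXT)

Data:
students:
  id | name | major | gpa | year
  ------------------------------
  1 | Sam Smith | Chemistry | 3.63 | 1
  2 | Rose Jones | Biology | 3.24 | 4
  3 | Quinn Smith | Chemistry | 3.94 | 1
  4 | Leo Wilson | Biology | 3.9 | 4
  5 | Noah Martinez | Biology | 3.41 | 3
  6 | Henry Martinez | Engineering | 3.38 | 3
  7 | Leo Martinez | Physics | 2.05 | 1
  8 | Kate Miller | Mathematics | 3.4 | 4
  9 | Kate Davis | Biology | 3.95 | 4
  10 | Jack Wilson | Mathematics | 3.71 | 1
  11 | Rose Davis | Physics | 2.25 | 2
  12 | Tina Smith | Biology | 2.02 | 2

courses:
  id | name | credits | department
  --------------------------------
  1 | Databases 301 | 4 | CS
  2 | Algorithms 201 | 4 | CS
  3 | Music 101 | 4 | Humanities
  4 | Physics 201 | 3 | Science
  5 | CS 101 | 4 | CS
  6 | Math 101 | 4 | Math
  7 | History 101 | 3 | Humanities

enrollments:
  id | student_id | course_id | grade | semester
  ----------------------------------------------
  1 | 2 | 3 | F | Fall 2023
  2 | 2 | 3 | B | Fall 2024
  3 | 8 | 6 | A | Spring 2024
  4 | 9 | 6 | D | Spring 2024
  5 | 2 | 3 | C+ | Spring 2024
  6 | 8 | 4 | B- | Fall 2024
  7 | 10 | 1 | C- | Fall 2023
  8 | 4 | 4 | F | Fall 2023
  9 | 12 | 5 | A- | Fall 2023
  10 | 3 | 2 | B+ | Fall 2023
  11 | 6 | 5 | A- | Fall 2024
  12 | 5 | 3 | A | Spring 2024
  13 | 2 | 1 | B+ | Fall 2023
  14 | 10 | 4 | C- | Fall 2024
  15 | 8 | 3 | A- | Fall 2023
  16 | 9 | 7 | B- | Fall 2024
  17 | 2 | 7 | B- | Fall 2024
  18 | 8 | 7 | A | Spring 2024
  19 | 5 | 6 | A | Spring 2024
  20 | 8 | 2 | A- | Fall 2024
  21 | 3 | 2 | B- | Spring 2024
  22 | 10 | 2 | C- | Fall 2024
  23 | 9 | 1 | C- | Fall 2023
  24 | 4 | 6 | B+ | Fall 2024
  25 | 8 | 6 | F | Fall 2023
SELECT c.id, p.name AS course, c.grade FROM enrollments c JOIN courses p ON c.course_id = p.id WHERE p.credits >= 3

Execution result:
id | course | grade
1 | Music 101 | F
2 | Music 101 | B
3 | Math 101 | A
4 | Math 101 | D
5 | Music 101 | C+
6 | Physics 201 | B-
7 | Databases 301 | C-
8 | Physics 201 | F
9 | CS 101 | A-
10 | Algorithms 201 | B+
11 | CS 101 | A-
12 | Music 101 | A
13 | Databases 301 | B+
14 | Physics 201 | C-
15 | Music 101 | A-
16 | History 101 | B-
17 | History 101 | B-
18 | History 101 | A
19 | Math 101 | A
20 | Algorithms 201 | A-
21 | Algorithms 201 | B-
22 | Algorithms 201 | C-
23 | Databases 301 | C-
24 | Math 101 | B+
25 | Math 101 | F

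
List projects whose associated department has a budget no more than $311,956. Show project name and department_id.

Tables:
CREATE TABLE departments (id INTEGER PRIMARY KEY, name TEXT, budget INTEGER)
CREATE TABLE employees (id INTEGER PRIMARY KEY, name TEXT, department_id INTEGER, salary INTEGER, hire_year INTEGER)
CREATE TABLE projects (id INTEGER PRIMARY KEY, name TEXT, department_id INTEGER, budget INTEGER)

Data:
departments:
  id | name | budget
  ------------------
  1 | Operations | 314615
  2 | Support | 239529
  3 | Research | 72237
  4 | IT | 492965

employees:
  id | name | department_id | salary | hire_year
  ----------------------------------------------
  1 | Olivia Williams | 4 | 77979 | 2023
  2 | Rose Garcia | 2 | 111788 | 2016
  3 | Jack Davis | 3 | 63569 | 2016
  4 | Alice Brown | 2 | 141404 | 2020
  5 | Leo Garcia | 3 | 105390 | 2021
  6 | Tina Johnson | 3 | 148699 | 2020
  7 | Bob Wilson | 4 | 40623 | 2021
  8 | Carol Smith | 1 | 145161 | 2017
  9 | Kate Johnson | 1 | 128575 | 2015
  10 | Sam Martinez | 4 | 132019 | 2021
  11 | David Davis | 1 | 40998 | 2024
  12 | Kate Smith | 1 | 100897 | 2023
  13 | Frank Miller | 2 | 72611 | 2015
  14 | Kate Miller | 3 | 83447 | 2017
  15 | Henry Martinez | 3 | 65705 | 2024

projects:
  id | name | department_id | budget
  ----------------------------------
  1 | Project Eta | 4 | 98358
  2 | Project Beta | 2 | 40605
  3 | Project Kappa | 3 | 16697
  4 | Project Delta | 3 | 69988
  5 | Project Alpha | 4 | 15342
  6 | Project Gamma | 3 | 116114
SELECT name, department_id FROM projects WHERE department_id IN (SELECT id FROM departments WHERE budget <= 311956)

Execution result:
name | department_id
Project Beta | 2
Project Kappa | 3
Project Delta | 3
Project Gamma | 3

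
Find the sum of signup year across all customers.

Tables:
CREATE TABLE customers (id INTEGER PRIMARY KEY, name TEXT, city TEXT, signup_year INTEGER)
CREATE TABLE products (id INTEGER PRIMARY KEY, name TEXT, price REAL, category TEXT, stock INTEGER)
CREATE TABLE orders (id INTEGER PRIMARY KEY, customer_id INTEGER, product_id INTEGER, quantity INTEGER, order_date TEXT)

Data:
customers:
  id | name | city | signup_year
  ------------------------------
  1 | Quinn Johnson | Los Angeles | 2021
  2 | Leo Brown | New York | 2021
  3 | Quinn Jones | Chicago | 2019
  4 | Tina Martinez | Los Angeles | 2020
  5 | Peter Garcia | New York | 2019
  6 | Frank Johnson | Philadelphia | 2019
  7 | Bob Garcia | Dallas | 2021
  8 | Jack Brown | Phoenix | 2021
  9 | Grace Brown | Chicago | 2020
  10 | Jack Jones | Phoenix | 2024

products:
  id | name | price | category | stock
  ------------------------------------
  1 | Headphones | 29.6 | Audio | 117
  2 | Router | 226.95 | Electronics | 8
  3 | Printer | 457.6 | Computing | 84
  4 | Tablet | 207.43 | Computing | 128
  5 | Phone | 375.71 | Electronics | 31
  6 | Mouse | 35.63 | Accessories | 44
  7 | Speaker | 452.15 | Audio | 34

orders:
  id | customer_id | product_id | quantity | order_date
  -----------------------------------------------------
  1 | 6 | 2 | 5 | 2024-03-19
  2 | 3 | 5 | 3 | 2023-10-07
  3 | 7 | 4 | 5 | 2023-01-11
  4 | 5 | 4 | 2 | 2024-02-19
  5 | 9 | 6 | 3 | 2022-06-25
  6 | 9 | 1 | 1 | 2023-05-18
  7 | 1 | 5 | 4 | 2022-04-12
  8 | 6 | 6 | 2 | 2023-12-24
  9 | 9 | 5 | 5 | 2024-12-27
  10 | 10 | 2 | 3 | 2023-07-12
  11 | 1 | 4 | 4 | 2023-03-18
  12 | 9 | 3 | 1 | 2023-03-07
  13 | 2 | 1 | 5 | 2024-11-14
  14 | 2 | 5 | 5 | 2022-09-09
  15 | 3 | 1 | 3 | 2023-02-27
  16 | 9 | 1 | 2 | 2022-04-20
SELECT SUM(signup_year) FROM customers

Execution result:
20205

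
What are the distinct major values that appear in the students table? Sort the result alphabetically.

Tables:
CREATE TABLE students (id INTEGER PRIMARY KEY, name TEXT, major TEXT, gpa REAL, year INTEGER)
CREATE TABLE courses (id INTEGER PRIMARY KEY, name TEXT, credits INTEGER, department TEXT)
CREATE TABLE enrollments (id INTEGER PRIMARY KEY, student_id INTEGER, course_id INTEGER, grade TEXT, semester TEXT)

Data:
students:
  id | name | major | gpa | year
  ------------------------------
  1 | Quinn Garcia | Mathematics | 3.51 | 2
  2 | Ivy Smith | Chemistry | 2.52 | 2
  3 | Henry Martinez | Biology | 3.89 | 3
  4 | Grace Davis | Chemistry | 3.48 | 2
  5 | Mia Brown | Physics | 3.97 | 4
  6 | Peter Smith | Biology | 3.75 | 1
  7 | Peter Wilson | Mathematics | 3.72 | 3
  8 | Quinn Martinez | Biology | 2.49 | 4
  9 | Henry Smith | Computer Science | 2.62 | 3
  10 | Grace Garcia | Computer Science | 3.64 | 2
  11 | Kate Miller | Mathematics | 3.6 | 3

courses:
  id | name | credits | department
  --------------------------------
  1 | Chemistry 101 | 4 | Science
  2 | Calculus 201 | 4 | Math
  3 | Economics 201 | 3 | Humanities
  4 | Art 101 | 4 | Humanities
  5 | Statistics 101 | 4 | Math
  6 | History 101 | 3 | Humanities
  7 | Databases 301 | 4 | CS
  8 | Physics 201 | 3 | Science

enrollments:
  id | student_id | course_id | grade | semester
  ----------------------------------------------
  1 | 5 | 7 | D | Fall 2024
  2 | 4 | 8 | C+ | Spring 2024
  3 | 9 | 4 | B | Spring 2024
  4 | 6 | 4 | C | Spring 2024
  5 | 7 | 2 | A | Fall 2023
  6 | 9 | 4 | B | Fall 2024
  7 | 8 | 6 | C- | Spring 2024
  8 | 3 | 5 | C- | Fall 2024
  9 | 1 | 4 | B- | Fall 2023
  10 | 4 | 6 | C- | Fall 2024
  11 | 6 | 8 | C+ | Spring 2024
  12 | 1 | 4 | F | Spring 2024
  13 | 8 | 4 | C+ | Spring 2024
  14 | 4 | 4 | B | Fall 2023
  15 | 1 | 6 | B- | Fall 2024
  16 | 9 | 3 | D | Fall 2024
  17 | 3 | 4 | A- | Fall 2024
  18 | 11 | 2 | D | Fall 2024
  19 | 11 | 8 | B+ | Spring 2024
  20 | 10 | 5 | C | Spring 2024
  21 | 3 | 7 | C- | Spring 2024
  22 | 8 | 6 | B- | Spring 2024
SELECT DISTINCT major FROM students ORDER BY major

Execution result:
major
Biology
Chemistry
Computer Science
Mathematics
Physics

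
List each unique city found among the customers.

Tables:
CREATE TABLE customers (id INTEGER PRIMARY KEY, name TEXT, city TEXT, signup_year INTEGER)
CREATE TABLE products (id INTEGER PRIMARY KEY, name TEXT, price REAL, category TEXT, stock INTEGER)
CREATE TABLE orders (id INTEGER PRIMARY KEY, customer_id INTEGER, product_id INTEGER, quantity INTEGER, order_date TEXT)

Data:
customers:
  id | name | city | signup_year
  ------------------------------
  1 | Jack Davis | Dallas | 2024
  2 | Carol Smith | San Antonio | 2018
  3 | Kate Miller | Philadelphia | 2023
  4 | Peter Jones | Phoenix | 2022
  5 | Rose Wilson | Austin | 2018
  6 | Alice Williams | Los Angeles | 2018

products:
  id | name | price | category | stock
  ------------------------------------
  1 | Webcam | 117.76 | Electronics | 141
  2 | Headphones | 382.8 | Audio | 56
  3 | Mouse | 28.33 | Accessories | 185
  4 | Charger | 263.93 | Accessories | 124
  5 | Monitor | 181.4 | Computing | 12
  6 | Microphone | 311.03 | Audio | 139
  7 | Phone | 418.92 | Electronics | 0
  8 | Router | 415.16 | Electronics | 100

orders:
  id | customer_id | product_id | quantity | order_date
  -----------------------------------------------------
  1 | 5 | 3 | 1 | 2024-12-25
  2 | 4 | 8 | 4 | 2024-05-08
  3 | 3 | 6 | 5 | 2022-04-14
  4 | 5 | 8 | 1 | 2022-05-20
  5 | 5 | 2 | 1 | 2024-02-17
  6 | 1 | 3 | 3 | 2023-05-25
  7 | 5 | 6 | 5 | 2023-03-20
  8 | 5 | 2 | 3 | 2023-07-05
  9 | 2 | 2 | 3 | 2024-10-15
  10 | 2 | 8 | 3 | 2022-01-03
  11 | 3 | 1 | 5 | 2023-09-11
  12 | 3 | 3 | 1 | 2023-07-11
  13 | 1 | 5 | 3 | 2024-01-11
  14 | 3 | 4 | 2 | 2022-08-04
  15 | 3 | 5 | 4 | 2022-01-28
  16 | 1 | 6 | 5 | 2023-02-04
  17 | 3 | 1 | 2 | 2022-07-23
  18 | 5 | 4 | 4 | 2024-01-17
SELECT DISTINCT city FROM customers

Execution result:
city
Dallas
San Antonio
Philadelphia
Phoenix
Austin
Los Angeles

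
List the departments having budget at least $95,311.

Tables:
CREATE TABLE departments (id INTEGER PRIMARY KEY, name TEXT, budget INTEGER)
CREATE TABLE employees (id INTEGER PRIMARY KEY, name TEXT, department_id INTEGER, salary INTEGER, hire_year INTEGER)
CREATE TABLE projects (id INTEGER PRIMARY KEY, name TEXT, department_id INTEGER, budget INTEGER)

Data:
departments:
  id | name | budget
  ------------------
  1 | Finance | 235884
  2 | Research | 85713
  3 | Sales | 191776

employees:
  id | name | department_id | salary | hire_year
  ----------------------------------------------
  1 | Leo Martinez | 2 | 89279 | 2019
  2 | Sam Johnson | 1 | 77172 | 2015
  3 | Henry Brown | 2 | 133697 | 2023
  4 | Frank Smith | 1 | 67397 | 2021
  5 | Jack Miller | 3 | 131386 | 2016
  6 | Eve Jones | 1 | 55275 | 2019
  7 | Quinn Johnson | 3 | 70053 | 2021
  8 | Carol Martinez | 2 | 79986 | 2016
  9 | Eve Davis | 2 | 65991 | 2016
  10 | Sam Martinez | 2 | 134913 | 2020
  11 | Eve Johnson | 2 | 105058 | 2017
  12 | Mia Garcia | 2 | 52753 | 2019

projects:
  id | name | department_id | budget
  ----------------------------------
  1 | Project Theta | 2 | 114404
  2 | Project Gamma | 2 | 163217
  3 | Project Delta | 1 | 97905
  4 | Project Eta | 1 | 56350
SELECT name, budget FROM departments WHERE budget >= 95311

Execution result:
name | budget
Finance | 235884
Sales | 191776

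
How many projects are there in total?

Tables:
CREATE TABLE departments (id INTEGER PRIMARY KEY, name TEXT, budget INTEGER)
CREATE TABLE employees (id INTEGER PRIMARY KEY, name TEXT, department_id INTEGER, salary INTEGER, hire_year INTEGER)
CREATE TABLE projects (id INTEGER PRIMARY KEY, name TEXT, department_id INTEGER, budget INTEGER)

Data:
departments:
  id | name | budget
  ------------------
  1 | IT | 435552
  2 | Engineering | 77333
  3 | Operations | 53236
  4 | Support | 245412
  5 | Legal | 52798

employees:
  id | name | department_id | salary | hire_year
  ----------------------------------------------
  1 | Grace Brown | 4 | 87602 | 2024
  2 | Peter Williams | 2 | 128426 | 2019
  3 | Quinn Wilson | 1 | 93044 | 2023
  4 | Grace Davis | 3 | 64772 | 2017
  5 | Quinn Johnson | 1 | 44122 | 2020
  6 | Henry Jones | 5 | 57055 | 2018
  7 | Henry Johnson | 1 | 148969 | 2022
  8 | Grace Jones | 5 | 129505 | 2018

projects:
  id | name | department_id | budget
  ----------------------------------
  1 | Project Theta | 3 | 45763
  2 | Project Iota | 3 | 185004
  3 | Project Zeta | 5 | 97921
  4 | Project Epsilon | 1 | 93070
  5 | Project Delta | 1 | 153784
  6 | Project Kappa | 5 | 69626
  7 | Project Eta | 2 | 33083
SELECT COUNT(*) FROM projects

Execution result:
7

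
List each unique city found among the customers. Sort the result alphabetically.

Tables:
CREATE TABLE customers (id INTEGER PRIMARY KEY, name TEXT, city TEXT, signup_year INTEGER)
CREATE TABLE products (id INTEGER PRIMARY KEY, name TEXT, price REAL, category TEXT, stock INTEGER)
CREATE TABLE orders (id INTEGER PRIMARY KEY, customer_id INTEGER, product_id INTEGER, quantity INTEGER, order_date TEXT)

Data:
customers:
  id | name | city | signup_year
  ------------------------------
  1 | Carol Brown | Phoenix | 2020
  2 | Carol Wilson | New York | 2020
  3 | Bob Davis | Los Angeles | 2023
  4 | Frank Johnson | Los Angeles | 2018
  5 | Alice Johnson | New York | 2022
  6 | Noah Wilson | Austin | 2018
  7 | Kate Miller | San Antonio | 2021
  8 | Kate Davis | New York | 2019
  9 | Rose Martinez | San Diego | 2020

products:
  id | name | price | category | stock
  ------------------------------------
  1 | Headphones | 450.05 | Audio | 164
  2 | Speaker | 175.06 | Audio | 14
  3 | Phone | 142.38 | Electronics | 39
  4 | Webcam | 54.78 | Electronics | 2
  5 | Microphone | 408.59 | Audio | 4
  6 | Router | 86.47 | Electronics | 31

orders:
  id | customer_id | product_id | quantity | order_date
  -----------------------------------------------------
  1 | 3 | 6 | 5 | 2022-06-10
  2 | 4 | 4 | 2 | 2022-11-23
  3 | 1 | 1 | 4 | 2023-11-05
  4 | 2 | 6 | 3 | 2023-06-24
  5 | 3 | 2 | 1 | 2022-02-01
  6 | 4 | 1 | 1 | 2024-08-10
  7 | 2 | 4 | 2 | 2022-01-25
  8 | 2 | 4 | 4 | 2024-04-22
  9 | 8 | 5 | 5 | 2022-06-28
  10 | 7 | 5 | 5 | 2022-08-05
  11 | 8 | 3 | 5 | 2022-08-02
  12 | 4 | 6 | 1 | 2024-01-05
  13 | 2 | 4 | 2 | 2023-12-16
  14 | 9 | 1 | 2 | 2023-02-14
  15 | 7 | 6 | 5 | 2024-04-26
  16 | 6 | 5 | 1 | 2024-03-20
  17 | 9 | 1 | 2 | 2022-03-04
SELECT DISTINCT city FROM customers ORDER BY city

Execution result:
city
Austin
Los Angeles
New York
Phoenix
San Antonio
San Diego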